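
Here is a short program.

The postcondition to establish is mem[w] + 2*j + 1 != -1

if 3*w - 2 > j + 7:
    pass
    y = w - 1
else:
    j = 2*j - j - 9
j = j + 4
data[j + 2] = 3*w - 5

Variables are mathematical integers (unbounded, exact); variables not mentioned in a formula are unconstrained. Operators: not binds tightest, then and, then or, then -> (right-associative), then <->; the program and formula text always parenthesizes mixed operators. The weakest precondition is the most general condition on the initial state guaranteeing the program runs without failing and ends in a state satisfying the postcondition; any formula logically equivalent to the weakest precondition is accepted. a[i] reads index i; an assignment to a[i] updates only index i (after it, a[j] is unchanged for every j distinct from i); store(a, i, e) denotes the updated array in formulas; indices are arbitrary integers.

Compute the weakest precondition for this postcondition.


Working backward. After the program, the postcondition mem[w] + 2*j + 1 != -1 must hold; in canonical form it is mem[w] + 2*j != -2.
Before data[j + 2] := 3*w - 5: mem[w] + 2*j != -2
Before j := j + 4: mem[w] + 2*j != -10
Then branch requires mem[w] + 2*j != -10; else branch requires mem[w] + 2*j != 8.
Before the if: (3*w > j + 9 -> mem[w] + 2*j != -10) and ((not (3*w > j + 9)) -> mem[w] + 2*j != 8)
Answer: WP = (3*w > j + 9 -> mem[w] + 2*j != -10) and ((not (3*w > j + 9)) -> mem[w] + 2*j != 8)


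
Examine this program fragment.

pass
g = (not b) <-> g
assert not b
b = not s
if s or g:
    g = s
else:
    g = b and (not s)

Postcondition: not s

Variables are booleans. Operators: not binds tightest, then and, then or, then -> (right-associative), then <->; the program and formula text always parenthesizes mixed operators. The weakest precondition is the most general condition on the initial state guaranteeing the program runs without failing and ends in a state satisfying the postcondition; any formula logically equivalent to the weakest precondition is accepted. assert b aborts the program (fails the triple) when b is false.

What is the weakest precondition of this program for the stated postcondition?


Working backward. After the program, not s must hold.
Then branch requires not s; else branch requires not s.
Before the if: ((s or g) -> (not s)) and ((not (s or g)) -> (not s))
Before b := not s: ((s or g) -> (not s)) and ((not (s or g)) -> (not s))
Before assert not b: (not b) and ((s or g) -> (not s)) and ((not (s or g)) -> (not s))
Before g := (not b) <-> g: (not b) and ((s or ((not b) <-> g)) -> (not s)) and ((not (s or ((not b) <-> g))) -> (not s))
Before skip: (not b) and ((s or ((not b) <-> g)) -> (not s)) and ((not (s or ((not b) <-> g))) -> (not s))
Answer: WP = (not b) and ((s or ((not b) <-> g)) -> (not s)) and ((not (s or ((not b) <-> g))) -> (not s))


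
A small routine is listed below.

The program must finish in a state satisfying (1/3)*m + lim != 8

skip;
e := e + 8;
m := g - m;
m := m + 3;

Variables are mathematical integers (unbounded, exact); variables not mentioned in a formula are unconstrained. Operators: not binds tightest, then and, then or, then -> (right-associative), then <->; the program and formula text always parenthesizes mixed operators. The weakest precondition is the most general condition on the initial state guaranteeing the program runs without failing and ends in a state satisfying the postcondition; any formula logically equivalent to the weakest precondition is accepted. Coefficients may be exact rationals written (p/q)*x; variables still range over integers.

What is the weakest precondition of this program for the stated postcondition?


Working backward. After the program, the postcondition (1/3)*m + lim != 8 must hold; in canonical form it is lim + (1/3)*m != 8.
Before m := m + 3: lim + (1/3)*m != 7
Before m := g - m: (1/3)*g + lim != (1/3)*m + 7
Before e := e + 8: (1/3)*g + lim != (1/3)*m + 7
Before skip: (1/3)*g + lim != (1/3)*m + 7
Answer: WP = (1/3)*g + lim != (1/3)*m + 7


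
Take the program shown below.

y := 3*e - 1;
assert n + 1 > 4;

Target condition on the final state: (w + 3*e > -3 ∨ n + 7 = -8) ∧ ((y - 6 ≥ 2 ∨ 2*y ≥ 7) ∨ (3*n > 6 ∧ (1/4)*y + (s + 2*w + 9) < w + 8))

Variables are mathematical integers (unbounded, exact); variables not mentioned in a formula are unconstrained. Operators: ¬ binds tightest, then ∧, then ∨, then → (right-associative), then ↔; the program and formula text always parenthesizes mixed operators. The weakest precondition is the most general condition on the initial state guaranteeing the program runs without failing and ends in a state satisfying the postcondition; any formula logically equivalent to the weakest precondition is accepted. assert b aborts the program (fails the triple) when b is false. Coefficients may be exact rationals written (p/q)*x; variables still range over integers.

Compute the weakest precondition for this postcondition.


Working backward. After the program, the postcondition (w + 3*e > -3 ∨ n + 7 = -8) ∧ ((y - 6 ≥ 2 ∨ 2*y ≥ 7) ∨ (3*n > 6 ∧ (1/4)*y + (s + 2*w + 9) < w + 8)) must hold; in canonical form it is (3*e + w > -3 ∨ n = -15) ∧ (y ≥ 8 ∨ 2*y ≥ 7 ∨ (3*n > 6 ∧ s + w + (1/4)*y < -1)).
Before assert n + 1 > 4: n > 3 ∧ (3*e + w > -3 ∨ n = -15) ∧ (y ≥ 8 ∨ 2*y ≥ 7 ∨ (3*n > 6 ∧ s + w + (1/4)*y < -1))
Before y := 3*e - 1: n > 3 ∧ (3*e + w > -3 ∨ n = -15) ∧ (3*e ≥ 9 ∨ 6*e ≥ 9 ∨ (3*n > 6 ∧ (3/4)*e + s + w < -3/4))
Answer: WP = n > 3 ∧ (3*e + w > -3 ∨ n = -15) ∧ (3*e ≥ 9 ∨ 6*e ≥ 9 ∨ (3*n > 6 ∧ (3/4)*e + s + w < -3/4))


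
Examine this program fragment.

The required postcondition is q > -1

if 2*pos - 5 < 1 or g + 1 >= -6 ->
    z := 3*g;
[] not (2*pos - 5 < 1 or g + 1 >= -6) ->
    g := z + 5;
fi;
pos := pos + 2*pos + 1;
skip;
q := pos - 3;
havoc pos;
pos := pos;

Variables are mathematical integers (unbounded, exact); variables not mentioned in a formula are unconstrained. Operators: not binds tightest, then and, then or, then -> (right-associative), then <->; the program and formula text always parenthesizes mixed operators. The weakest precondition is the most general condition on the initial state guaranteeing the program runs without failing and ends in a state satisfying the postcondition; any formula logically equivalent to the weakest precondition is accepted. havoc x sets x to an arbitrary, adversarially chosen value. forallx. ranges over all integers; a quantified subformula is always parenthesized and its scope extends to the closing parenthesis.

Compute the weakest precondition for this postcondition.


Working backward. After the program, q > -1 must hold.
Before pos := pos: q > -1
Before havoc pos: q > -1
Before q := pos - 3: pos > 2
Before skip: pos > 2
Before pos := pos + 2*pos + 1: 3*pos > 1
Then branch requires 3*pos > 1; else branch requires 3*pos > 1.
Before the if: ((2*pos < 6 or g >= -7) -> 3*pos > 1) and ((not (2*pos < 6 or g >= -7)) -> 3*pos > 1)
Answer: WP = ((2*pos < 6 or g >= -7) -> 3*pos > 1) and ((not (2*pos < 6 or g >= -7)) -> 3*pos > 1)


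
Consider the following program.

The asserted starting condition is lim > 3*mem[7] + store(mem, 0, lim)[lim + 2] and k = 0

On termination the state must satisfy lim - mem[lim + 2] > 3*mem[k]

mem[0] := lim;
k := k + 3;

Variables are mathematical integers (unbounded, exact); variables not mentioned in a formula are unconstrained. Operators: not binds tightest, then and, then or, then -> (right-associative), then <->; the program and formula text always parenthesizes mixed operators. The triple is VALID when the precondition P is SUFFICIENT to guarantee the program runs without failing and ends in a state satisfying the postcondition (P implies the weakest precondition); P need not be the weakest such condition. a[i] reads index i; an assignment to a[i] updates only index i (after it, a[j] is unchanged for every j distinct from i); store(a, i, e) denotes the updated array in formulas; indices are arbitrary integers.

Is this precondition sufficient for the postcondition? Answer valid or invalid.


Working backward. After the program, the postcondition lim - mem[lim + 2] > 3*mem[k] must hold; in canonical form it is lim > mem[lim + 2] + 3*mem[k].
Before k := k + 3: lim > 3*mem[k + 3] + mem[lim + 2]
Before mem[0] := lim: lim > 3*store(mem, 0, lim)[k + 3] + store(mem, 0, lim)[lim + 2]
The weakest precondition is lim > 3*store(mem, 0, lim)[k + 3] + store(mem, 0, lim)[lim + 2].
Check whether lim > 3*mem[7] + store(mem, 0, lim)[lim + 2] and k = 0 implies it.
Countermodel: at the initial state k = 0, lim = -3, mem = {[-1] = 2, [0] = 4, [3] = 7040, [7] = -2, elsewhere 4}, the precondition holds but the weakest precondition fails.
Answer: invalid


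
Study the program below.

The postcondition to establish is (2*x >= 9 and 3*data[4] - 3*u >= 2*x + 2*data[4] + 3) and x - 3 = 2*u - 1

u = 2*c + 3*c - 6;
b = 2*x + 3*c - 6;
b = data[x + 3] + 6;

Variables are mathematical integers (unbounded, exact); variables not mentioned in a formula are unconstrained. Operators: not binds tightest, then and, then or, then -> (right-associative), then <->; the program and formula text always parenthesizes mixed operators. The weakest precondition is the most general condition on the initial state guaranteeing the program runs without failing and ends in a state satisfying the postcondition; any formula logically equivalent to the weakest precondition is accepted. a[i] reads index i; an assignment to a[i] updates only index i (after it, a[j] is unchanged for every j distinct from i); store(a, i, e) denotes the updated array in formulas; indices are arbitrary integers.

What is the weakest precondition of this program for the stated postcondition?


Working backward. After the program, the postcondition (2*x >= 9 and 3*data[4] - 3*u >= 2*x + 2*data[4] + 3) and x - 3 = 2*u - 1 must hold; in canonical form it is 2*x >= 9 and data[4] >= 3*u + 2*x + 3 and x = 2*u + 2.
Before b := data[x + 3] + 6: 2*x >= 9 and data[4] >= 3*u + 2*x + 3 and x = 2*u + 2
Before b := 2*x + 3*c - 6: 2*x >= 9 and data[4] >= 3*u + 2*x + 3 and x = 2*u + 2
Before u := 2*c + 3*c - 6: 2*x >= 9 and data[4] >= 15*c + 2*x - 15 and x = 10*c - 10
Answer: WP = 2*x >= 9 and data[4] >= 15*c + 2*x - 15 and x = 10*c - 10


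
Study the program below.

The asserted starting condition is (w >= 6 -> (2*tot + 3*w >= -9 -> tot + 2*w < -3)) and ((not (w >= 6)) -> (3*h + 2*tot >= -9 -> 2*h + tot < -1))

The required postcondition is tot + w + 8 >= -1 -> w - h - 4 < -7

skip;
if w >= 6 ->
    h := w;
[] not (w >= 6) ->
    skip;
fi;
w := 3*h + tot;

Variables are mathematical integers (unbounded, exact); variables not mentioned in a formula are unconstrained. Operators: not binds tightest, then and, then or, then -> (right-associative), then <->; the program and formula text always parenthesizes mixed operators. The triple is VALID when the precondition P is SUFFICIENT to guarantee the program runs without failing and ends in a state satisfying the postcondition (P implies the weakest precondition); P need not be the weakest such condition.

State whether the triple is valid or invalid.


Working backward. After the program, the postcondition tot + w + 8 >= -1 -> w - h - 4 < -7 must hold; in canonical form it is tot + w >= -9 -> w < h - 3.
Before w := 3*h + tot: 3*h + 2*tot >= -9 -> 2*h + tot < -3
Then branch requires 2*tot + 3*w >= -9 -> tot + 2*w < -3; else branch requires 3*h + 2*tot >= -9 -> 2*h + tot < -3.
Before the if: (w >= 6 -> (2*tot + 3*w >= -9 -> tot + 2*w < -3)) and ((not (w >= 6)) -> (3*h + 2*tot >= -9 -> 2*h + tot < -3))
Before skip: (w >= 6 -> (2*tot + 3*w >= -9 -> tot + 2*w < -3)) and ((not (w >= 6)) -> (3*h + 2*tot >= -9 -> 2*h + tot < -3))
The weakest precondition is (w >= 6 -> (2*tot + 3*w >= -9 -> tot + 2*w < -3)) and ((not (w >= 6)) -> (3*h + 2*tot >= -9 -> 2*h + tot < -3)).
Check whether (w >= 6 -> (2*tot + 3*w >= -9 -> tot + 2*w < -3)) and ((not (w >= 6)) -> (3*h + 2*tot >= -9 -> 2*h + tot < -1)) implies it.
Countermodel: at the initial state h = -1, tot = 0, w = 5, the precondition holds but the weakest precondition fails.
Answer: invalid


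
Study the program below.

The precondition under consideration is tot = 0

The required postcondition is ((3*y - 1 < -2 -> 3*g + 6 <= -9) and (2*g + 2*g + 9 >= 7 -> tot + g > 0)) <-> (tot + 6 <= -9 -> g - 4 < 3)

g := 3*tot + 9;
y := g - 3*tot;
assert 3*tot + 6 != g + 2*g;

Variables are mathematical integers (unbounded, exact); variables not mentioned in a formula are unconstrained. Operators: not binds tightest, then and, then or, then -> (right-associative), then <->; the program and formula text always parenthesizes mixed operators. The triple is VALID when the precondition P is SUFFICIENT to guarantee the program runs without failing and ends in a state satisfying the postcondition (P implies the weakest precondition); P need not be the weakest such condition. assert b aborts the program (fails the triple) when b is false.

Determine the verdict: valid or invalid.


Working backward. After the program, the postcondition ((3*y - 1 < -2 -> 3*g + 6 <= -9) and (2*g + 2*g + 9 >= 7 -> tot + g > 0)) <-> (tot + 6 <= -9 -> g - 4 < 3) must hold; in canonical form it is ((3*y < -1 -> 3*g <= -15) and (4*g >= -2 -> g + tot > 0)) <-> (tot <= -15 -> g < 7).
Before assert 3*tot + 6 != g + 2*g: 3*tot != 3*g - 6 and (((3*y < -1 -> 3*g <= -15) and (4*g >= -2 -> g + tot > 0)) <-> (tot <= -15 -> g < 7))
Before y := g - 3*tot: 3*tot != 3*g - 6 and (((3*g < 9*tot - 1 -> 3*g <= -15) and (4*g >= -2 -> g + tot > 0)) <-> (tot <= -15 -> g < 7))
Before g := 3*tot + 9: 6*tot != -21 and ((12*tot >= -38 -> 4*tot > -9) <-> (tot <= -15 -> 3*tot < -2))
The weakest precondition is 6*tot != -21 and ((12*tot >= -38 -> 4*tot > -9) <-> (tot <= -15 -> 3*tot < -2)).
Check whether tot = 0 implies it.
Every state satisfying the precondition satisfies the weakest precondition: the implication holds.
Answer: valid


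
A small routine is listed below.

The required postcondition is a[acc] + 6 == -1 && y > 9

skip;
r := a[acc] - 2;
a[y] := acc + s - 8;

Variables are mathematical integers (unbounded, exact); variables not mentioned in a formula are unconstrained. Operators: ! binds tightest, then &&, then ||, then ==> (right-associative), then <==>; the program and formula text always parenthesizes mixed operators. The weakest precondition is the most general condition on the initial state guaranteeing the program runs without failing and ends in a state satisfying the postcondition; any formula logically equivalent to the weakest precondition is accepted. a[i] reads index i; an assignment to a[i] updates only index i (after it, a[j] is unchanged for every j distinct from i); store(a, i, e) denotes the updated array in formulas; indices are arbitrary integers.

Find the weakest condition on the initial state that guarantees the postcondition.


Working backward. After the program, the postcondition a[acc] + 6 == -1 && y > 9 must hold; in canonical form it is a[acc] == -7 && y > 9.
Before a[y] := acc + s - 8: store(a, y, acc + s - 8)[acc] == -7 && y > 9
Before r := a[acc] - 2: store(a, y, acc + s - 8)[acc] == -7 && y > 9
Before skip: store(a, y, acc + s - 8)[acc] == -7 && y > 9
Answer: WP = store(a, y, acc + s - 8)[acc] == -7 && y > 9


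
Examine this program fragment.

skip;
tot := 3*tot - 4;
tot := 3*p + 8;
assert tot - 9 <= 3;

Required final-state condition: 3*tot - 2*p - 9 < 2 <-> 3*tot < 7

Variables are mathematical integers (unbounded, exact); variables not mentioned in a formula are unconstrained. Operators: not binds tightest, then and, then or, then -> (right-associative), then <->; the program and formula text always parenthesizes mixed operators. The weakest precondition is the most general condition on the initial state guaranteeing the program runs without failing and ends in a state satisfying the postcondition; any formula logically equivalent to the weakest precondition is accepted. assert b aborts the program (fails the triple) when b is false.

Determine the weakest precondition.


Working backward. After the program, the postcondition 3*tot - 2*p - 9 < 2 <-> 3*tot < 7 must hold; in canonical form it is 3*tot < 2*p + 11 <-> 3*tot < 7.
Before assert tot - 9 <= 3: tot <= 12 and (3*tot < 2*p + 11 <-> 3*tot < 7)
Before tot := 3*p + 8: 3*p <= 4 and (7*p < -13 <-> 9*p < -17)
Before tot := 3*tot - 4: 3*p <= 4 and (7*p < -13 <-> 9*p < -17)
Before skip: 3*p <= 4 and (7*p < -13 <-> 9*p < -17)
Answer: WP = 3*p <= 4 and (7*p < -13 <-> 9*p < -17)


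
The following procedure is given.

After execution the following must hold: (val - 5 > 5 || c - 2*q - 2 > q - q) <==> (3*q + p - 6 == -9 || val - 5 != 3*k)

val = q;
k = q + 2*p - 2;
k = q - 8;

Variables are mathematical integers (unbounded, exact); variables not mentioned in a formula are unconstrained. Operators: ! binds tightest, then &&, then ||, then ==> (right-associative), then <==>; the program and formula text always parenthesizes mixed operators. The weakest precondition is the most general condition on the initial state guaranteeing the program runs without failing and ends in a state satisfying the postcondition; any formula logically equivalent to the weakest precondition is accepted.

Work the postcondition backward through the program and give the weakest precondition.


Working backward. After the program, the postcondition (val - 5 > 5 || c - 2*q - 2 > q - q) <==> (3*q + p - 6 == -9 || val - 5 != 3*k) must hold; in canonical form it is (val > 10 || c > 2*q + 2) <==> (p + 3*q == -3 || val != 3*k + 5).
Before k := q - 8: (val > 10 || c > 2*q + 2) <==> (p + 3*q == -3 || val != 3*q - 19)
Before k := q + 2*p - 2: (val > 10 || c > 2*q + 2) <==> (p + 3*q == -3 || val != 3*q - 19)
Before val := q: (q > 10 || c > 2*q + 2) <==> (p + 3*q == -3 || 2*q != 19)
Answer: WP = (q > 10 || c > 2*q + 2) <==> (p + 3*q == -3 || 2*q != 19)


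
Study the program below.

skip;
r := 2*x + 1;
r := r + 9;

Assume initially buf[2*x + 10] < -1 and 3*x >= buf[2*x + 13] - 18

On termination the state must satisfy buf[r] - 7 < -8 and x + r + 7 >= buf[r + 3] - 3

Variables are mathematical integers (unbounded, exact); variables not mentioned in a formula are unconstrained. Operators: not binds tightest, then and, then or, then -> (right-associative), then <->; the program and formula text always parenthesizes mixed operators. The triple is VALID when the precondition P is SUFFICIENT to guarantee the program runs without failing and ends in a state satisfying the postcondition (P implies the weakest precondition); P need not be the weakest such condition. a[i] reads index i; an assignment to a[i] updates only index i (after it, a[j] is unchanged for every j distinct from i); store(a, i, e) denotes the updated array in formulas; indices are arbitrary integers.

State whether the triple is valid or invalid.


Working backward. After the program, the postcondition buf[r] - 7 < -8 and x + r + 7 >= buf[r + 3] - 3 must hold; in canonical form it is buf[r] < -1 and r + x >= buf[r + 3] - 10.
Before r := r + 9: buf[r + 9] < -1 and r + x >= buf[r + 12] - 19
Before r := 2*x + 1: buf[2*x + 10] < -1 and 3*x >= buf[2*x + 13] - 20
Before skip: buf[2*x + 10] < -1 and 3*x >= buf[2*x + 13] - 20
The weakest precondition is buf[2*x + 10] < -1 and 3*x >= buf[2*x + 13] - 20.
Check whether buf[2*x + 10] < -1 and 3*x >= buf[2*x + 13] - 18 implies it.
Every state satisfying the precondition satisfies the weakest precondition: the implication holds.
Answer: valid


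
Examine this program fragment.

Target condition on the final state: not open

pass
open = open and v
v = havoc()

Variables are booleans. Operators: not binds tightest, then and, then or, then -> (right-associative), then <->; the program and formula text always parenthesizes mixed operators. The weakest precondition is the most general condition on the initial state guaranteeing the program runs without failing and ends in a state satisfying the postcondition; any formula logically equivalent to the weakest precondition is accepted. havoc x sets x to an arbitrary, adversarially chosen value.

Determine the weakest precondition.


Working backward. After the program, not open must hold.
Before havoc v: not open
Before open := open and v: not (open and v)
Before skip: not (open and v)
Answer: WP = not (open and v)


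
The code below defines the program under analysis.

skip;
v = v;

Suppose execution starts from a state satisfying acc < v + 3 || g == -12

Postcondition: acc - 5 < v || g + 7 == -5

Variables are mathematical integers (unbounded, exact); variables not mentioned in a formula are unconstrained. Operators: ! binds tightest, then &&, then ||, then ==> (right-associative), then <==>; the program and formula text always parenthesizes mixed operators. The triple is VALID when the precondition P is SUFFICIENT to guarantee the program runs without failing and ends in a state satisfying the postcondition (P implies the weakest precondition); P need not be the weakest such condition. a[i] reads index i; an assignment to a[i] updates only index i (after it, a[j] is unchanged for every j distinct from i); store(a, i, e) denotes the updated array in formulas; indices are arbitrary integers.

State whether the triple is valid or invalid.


Working backward. After the program, the postcondition acc - 5 < v || g + 7 == -5 must hold; in canonical form it is acc < v + 5 || g == -12.
Before v := v: acc < v + 5 || g == -12
Before skip: acc < v + 5 || g == -12
The weakest precondition is acc < v + 5 || g == -12.
Check whether acc < v + 3 || g == -12 implies it.
Every state satisfying the precondition satisfies the weakest precondition: the implication holds.
Answer: valid


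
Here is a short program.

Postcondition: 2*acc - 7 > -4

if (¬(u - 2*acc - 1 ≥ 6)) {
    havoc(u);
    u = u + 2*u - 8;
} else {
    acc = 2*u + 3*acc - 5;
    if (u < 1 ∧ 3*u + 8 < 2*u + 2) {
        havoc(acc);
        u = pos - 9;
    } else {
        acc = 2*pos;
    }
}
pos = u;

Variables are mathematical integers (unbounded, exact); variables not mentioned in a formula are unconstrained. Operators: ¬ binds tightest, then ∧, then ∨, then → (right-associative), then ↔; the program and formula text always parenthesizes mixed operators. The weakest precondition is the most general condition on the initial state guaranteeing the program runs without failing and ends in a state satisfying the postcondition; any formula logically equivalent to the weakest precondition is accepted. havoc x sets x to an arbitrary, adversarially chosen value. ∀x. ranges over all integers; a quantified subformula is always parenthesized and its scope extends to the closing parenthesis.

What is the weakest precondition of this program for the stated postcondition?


Working backward. After the program, the postcondition 2*acc - 7 > -4 must hold; in canonical form it is 2*acc > 3.
Before pos := u: 2*acc > 3
Then branch requires 2*acc > 3; else branch requires ((u < 1 ∧ u < -6) → (∀acc_1. 2*acc_1 > 3)) ∧ ((¬(u < 1 ∧ u < -6)) → 4*pos > 3).
Before the if: ((¬(u ≥ 2*acc + 7)) → 2*acc > 3) ∧ (u ≥ 2*acc + 7 → (((u < 1 ∧ u < -6) → (∀acc_1. 2*acc_1 > 3)) ∧ ((¬(u < 1 ∧ u < -6)) → 4*pos > 3)))
Answer: WP = ((¬(u ≥ 2*acc + 7)) → 2*acc > 3) ∧ (u ≥ 2*acc + 7 → (((u < 1 ∧ u < -6) → (∀acc_1. 2*acc_1 > 3)) ∧ ((¬(u < 1 ∧ u < -6)) → 4*pos > 3)))


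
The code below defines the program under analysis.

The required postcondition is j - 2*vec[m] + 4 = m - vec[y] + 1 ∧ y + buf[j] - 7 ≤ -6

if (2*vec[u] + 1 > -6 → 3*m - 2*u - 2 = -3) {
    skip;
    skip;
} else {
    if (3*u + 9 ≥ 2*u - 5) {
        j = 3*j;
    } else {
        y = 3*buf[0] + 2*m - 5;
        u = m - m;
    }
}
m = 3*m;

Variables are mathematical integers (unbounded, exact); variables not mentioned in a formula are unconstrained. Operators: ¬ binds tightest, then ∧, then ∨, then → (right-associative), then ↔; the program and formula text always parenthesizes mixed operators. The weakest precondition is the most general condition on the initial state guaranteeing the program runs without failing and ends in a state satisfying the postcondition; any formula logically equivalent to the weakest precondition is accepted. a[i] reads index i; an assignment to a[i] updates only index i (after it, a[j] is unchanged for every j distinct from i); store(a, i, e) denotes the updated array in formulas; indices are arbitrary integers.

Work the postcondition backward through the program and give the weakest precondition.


Working backward. After the program, the postcondition j - 2*vec[m] + 4 = m - vec[y] + 1 ∧ y + buf[j] - 7 ≤ -6 must hold; in canonical form it is vec[y] + j = 2*vec[m] + m - 3 ∧ buf[j] + y ≤ 1.
Before m := 3*m: vec[y] + j = 2*vec[3*m] + 3*m - 3 ∧ buf[j] + y ≤ 1
Then branch requires vec[y] + j = 2*vec[3*m] + 3*m - 3 ∧ buf[j] + y ≤ 1; else branch requires (u ≥ -14 → (vec[y] + 3*j = 2*vec[3*m] + 3*m - 3 ∧ buf[3*j] + y ≤ 1)) ∧ ((¬(u ≥ -14)) → (vec[3*buf[0] + 2*m - 5] + j = 2*vec[3*m] + 3*m - 3 ∧ 3*buf[0] + buf[j] + 2*m ≤ 6)).
Before the if: ((2*vec[u] > -7 → 3*m = 2*u - 1) → (vec[y] + j = 2*vec[3*m] + 3*m - 3 ∧ buf[j] + y ≤ 1)) ∧ ((¬(2*vec[u] > -7 → 3*m = 2*u - 1)) → ((u ≥ -14 → (vec[y] + 3*j = 2*vec[3*m] + 3*m - 3 ∧ buf[3*j] + y ≤ 1)) ∧ ((¬(u ≥ -14)) → (vec[3*buf[0] + 2*m - 5] + j = 2*vec[3*m] + 3*m - 3 ∧ 3*buf[0] + buf[j] + 2*m ≤ 6))))
Answer: WP = ((2*vec[u] > -7 → 3*m = 2*u - 1) → (vec[y] + j = 2*vec[3*m] + 3*m - 3 ∧ buf[j] + y ≤ 1)) ∧ ((¬(2*vec[u] > -7 → 3*m = 2*u - 1)) → ((u ≥ -14 → (vec[y] + 3*j = 2*vec[3*m] + 3*m - 3 ∧ buf[3*j] + y ≤ 1)) ∧ ((¬(u ≥ -14)) → (vec[3*buf[0] + 2*m - 5] + j = 2*vec[3*m] + 3*m - 3 ∧ 3*buf[0] + buf[j] + 2*m ≤ 6))))


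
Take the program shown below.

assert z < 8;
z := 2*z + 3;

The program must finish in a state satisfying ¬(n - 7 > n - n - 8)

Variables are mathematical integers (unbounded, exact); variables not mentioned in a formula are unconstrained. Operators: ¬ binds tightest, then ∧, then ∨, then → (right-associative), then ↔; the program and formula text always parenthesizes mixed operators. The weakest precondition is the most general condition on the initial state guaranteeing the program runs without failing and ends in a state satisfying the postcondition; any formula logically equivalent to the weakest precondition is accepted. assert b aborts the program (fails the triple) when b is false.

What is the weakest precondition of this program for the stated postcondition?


Working backward. After the program, the postcondition ¬(n - 7 > n - n - 8) must hold; in canonical form it is ¬(n > -1).
Before z := 2*z + 3: ¬(n > -1)
Before assert z < 8: z < 8 ∧ (¬(n > -1))
Answer: WP = z < 8 ∧ (¬(n > -1))


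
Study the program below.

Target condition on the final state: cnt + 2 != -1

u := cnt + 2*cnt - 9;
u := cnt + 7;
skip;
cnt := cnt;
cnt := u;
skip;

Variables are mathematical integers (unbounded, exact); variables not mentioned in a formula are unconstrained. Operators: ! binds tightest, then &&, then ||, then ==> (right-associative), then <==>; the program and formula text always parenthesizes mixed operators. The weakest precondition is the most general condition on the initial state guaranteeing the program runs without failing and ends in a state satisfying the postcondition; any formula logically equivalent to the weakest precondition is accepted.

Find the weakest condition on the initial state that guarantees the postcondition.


Working backward. After the program, the postcondition cnt + 2 != -1 must hold; in canonical form it is cnt != -3.
Before skip: cnt != -3
Before cnt := u: u != -3
Before cnt := cnt: u != -3
Before skip: u != -3
Before u := cnt + 7: cnt != -10
Before u := cnt + 2*cnt - 9: cnt != -10
Answer: WP = cnt != -10


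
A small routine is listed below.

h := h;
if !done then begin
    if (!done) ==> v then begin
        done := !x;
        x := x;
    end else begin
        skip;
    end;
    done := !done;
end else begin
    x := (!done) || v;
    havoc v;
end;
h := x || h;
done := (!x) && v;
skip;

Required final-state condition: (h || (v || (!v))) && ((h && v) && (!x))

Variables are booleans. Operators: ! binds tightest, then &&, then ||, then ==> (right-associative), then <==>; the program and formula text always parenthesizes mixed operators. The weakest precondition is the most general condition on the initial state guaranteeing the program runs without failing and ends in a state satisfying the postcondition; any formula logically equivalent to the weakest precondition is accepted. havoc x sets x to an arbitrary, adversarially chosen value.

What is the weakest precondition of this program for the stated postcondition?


Working backward. After the program, the postcondition (h || (v || (!v))) && ((h && v) && (!x)) must hold; in canonical form it is h && v && (!x).
Before skip: h && v && (!x)
Before done := (!x) && v: h && v && (!x)
Before h := x || h: (x || h) && v && (!x)
Then branch requires (((!done) ==> v) ==> ((x || h) && v && (!x))) && ((!((!done) ==> v)) ==> ((x || h) && v && (!x))); else branch requires false.
Before the if: ((!done) ==> ((((!done) ==> v) ==> ((x || h) && v && (!x))) && ((!((!done) ==> v)) ==> ((x || h) && v && (!x))))) && (!done)
Before h := h: ((!done) ==> ((((!done) ==> v) ==> ((x || h) && v && (!x))) && ((!((!done) ==> v)) ==> ((x || h) && v && (!x))))) && (!done)
Answer: WP = ((!done) ==> ((((!done) ==> v) ==> ((x || h) && v && (!x))) && ((!((!done) ==> v)) ==> ((x || h) && v && (!x))))) && (!done)


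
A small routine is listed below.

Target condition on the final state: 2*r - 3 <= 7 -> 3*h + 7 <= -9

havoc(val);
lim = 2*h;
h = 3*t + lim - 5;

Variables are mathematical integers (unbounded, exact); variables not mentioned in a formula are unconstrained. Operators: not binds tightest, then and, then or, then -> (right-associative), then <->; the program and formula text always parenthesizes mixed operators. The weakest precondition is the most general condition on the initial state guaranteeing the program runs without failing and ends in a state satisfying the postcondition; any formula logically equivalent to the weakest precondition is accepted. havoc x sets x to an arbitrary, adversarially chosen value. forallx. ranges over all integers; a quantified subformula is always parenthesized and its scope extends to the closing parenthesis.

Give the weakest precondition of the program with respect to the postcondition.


Working backward. After the program, the postcondition 2*r - 3 <= 7 -> 3*h + 7 <= -9 must hold; in canonical form it is 2*r <= 10 -> 3*h <= -16.
Before h := 3*t + lim - 5: 2*r <= 10 -> 3*lim + 9*t <= -1
Before lim := 2*h: 2*r <= 10 -> 6*h + 9*t <= -1
Before havoc val: 2*r <= 10 -> 6*h + 9*t <= -1
Answer: WP = 2*r <= 10 -> 6*h + 9*t <= -1


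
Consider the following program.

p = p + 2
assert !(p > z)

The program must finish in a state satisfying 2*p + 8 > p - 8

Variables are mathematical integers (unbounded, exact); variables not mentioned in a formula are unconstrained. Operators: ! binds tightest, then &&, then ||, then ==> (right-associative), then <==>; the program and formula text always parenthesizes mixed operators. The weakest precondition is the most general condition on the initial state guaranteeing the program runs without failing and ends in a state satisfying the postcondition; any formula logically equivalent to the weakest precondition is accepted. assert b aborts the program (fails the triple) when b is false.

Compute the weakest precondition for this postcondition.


Working backward. After the program, the postcondition 2*p + 8 > p - 8 must hold; in canonical form it is p > -16.
Before assert !(p > z): (!(p > z)) && p > -16
Before p := p + 2: (!(p > z - 2)) && p > -18
Answer: WP = (!(p > z - 2)) && p > -18


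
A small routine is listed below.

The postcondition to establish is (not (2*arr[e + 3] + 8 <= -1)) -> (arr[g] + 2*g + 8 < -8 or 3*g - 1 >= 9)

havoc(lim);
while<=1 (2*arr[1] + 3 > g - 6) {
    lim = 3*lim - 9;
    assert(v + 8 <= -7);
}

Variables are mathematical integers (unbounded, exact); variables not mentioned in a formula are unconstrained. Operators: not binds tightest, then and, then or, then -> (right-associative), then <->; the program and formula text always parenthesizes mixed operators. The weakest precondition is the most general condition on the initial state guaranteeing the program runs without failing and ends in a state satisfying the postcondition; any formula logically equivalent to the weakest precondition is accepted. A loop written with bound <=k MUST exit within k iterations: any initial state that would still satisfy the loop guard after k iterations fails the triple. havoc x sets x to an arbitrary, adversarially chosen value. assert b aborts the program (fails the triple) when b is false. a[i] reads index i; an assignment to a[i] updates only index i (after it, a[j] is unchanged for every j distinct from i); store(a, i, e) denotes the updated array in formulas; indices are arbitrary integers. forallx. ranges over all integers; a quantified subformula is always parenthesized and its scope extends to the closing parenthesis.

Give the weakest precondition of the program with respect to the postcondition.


Working backward. After the program, the postcondition (not (2*arr[e + 3] + 8 <= -1)) -> (arr[g] + 2*g + 8 < -8 or 3*g - 1 >= 9) must hold; in canonical form it is (not (2*arr[e + 3] <= -9)) -> (arr[g] + 2*g < -16 or 3*g >= 10).
Before the loop (bound <=1), unroll the exhaustion recursion (WP_0 = exit-now case; WP_j = one more guarded iteration, up to j = 1):
  WP_0: (not (2*arr[1] > g - 9)) and ((not (2*arr[e + 3] <= -9)) -> (arr[g] + 2*g < -16 or 3*g >= 10))
  WP_1: (2*arr[1] > g - 9 -> (v <= -15 and (not (2*arr[1] > g - 9)) and ((not (2*arr[e + 3] <= -9)) -> (arr[g] + 2*g < -16 or 3*g >= 10)))) and ((not (2*arr[1] > g - 9)) -> ((not (2*arr[e + 3] <= -9)) -> (arr[g] + 2*g < -16 or 3*g >= 10)))
So before the loop: (2*arr[1] > g - 9 -> (v <= -15 and (not (2*arr[1] > g - 9)) and ((not (2*arr[e + 3] <= -9)) -> (arr[g] + 2*g < -16 or 3*g >= 10)))) and ((not (2*arr[1] > g - 9)) -> ((not (2*arr[e + 3] <= -9)) -> (arr[g] + 2*g < -16 or 3*g >= 10)))
Before havoc lim: (2*arr[1] > g - 9 -> (v <= -15 and (not (2*arr[1] > g - 9)) and ((not (2*arr[e + 3] <= -9)) -> (arr[g] + 2*g < -16 or 3*g >= 10)))) and ((not (2*arr[1] > g - 9)) -> ((not (2*arr[e + 3] <= -9)) -> (arr[g] + 2*g < -16 or 3*g >= 10)))
Answer: WP = (2*arr[1] > g - 9 -> (v <= -15 and (not (2*arr[1] > g - 9)) and ((not (2*arr[e + 3] <= -9)) -> (arr[g] + 2*g < -16 or 3*g >= 10)))) and ((not (2*arr[1] > g - 9)) -> ((not (2*arr[e + 3] <= -9)) -> (arr[g] + 2*g < -16 or 3*g >= 10)))


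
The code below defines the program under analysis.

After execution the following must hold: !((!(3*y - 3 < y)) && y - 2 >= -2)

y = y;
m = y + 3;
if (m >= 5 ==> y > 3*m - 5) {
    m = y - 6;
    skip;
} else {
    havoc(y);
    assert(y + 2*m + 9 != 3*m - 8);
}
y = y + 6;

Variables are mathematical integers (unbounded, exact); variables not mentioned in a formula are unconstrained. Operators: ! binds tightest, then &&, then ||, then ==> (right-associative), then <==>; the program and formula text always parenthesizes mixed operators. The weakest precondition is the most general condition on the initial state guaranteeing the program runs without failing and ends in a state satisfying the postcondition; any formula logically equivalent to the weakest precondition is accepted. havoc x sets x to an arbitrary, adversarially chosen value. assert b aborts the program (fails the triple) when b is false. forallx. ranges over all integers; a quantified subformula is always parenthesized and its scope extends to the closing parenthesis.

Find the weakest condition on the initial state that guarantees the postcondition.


Working backward. After the program, the postcondition !((!(3*y - 3 < y)) && y - 2 >= -2) must hold; in canonical form it is !((!(2*y < 3)) && y >= 0).
Before y := y + 6: !((!(2*y < -9)) && y >= -6)
Then branch requires !((!(2*y < -9)) && y >= -6); else branch requires forall y_1. (y_1 != m - 17 && (!((!(2*y_1 < -9)) && y_1 >= -6))).
Before the if: ((m >= 5 ==> y > 3*m - 5) ==> (!((!(2*y < -9)) && y >= -6))) && ((!(m >= 5 ==> y > 3*m - 5)) ==> (forall y_1. (y_1 != m - 17 && (!((!(2*y_1 < -9)) && y_1 >= -6)))))
Before m := y + 3: ((y >= 2 ==> 2*y < -4) ==> (!((!(2*y < -9)) && y >= -6))) && ((!(y >= 2 ==> 2*y < -4)) ==> (forall y_1. (y_1 != y - 14 && (!((!(2*y_1 < -9)) && y_1 >= -6)))))
Before y := y: ((y >= 2 ==> 2*y < -4) ==> (!((!(2*y < -9)) && y >= -6))) && ((!(y >= 2 ==> 2*y < -4)) ==> (forall y_1. (y_1 != y - 14 && (!((!(2*y_1 < -9)) && y_1 >= -6)))))
Answer: WP = ((y >= 2 ==> 2*y < -4) ==> (!((!(2*y < -9)) && y >= -6))) && ((!(y >= 2 ==> 2*y < -4)) ==> (forall y_1. (y_1 != y - 14 && (!((!(2*y_1 < -9)) && y_1 >= -6)))))


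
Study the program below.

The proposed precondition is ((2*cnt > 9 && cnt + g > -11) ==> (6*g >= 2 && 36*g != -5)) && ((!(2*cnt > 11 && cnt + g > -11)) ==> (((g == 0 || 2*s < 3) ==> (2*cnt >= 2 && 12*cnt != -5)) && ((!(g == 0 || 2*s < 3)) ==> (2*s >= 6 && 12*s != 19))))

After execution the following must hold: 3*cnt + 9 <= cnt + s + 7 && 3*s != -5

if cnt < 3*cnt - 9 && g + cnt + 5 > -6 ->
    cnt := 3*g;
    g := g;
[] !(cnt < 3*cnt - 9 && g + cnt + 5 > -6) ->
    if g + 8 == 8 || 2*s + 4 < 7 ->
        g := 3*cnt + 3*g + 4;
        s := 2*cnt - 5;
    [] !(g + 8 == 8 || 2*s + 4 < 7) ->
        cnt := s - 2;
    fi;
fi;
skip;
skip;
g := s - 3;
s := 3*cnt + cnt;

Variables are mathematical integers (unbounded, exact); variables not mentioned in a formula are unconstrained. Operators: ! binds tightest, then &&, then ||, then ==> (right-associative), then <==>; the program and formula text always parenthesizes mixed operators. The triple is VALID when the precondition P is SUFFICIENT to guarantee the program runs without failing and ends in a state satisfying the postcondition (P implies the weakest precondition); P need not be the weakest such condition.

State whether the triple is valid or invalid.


Working backward. After the program, the postcondition 3*cnt + 9 <= cnt + s + 7 && 3*s != -5 must hold; in canonical form it is 2*cnt <= s - 2 && 3*s != -5.
Before s := 3*cnt + cnt: 2*cnt >= 2 && 12*cnt != -5
Before g := s - 3: 2*cnt >= 2 && 12*cnt != -5
Before skip: 2*cnt >= 2 && 12*cnt != -5
Before skip: 2*cnt >= 2 && 12*cnt != -5
Then branch requires 6*g >= 2 && 36*g != -5; else branch requires ((g == 0 || 2*s < 3) ==> (2*cnt >= 2 && 12*cnt != -5)) && ((!(g == 0 || 2*s < 3)) ==> (2*s >= 6 && 12*s != 19)).
Before the if: ((2*cnt > 9 && cnt + g > -11) ==> (6*g >= 2 && 36*g != -5)) && ((!(2*cnt > 9 && cnt + g > -11)) ==> (((g == 0 || 2*s < 3) ==> (2*cnt >= 2 && 12*cnt != -5)) && ((!(g == 0 || 2*s < 3)) ==> (2*s >= 6 && 12*s != 19))))
The weakest precondition is ((2*cnt > 9 && cnt + g > -11) ==> (6*g >= 2 && 36*g != -5)) && ((!(2*cnt > 9 && cnt + g > -11)) ==> (((g == 0 || 2*s < 3) ==> (2*cnt >= 2 && 12*cnt != -5)) && ((!(g == 0 || 2*s < 3)) ==> (2*s >= 6 && 12*s != 19)))).
Check whether ((2*cnt > 9 && cnt + g > -11) ==> (6*g >= 2 && 36*g != -5)) && ((!(2*cnt > 11 && cnt + g > -11)) ==> (((g == 0 || 2*s < 3) ==> (2*cnt >= 2 && 12*cnt != -5)) && ((!(g == 0 || 2*s < 3)) ==> (2*s >= 6 && 12*s != 19)))) implies it.
Every state satisfying the precondition satisfies the weakest precondition: the implication holds.
Answer: valid


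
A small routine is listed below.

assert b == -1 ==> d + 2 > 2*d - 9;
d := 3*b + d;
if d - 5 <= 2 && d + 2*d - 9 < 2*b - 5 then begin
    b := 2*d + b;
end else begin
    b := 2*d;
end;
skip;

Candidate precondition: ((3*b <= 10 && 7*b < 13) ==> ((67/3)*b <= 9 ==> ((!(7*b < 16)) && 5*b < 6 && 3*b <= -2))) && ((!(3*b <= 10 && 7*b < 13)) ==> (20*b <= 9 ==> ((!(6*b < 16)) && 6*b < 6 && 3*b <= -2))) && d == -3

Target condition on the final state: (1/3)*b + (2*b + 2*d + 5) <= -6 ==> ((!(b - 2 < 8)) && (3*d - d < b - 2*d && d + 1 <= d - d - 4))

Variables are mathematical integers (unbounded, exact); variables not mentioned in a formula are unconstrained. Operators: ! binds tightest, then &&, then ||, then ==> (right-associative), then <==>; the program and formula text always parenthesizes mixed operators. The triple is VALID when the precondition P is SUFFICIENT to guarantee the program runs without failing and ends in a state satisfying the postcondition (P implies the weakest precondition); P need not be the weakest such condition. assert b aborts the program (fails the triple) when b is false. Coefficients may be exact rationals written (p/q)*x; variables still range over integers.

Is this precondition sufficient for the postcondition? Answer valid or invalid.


Working backward. After the program, the postcondition (1/3)*b + (2*b + 2*d + 5) <= -6 ==> ((!(b - 2 < 8)) && (3*d - d < b - 2*d && d + 1 <= d - d - 4)) must hold; in canonical form it is (7/3)*b + 2*d <= -11 ==> ((!(b < 10)) && 4*d < b && d <= -5).
Before skip: (7/3)*b + 2*d <= -11 ==> ((!(b < 10)) && 4*d < b && d <= -5)
Then branch requires (7/3)*b + (20/3)*d <= -11 ==> ((!(b + 2*d < 10)) && 2*d < b && d <= -5); else branch requires (20/3)*d <= -11 ==> ((!(2*d < 10)) && 2*d < 0 && d <= -5).
Before the if: ((d <= 7 && 3*d < 2*b + 4) ==> ((7/3)*b + (20/3)*d <= -11 ==> ((!(b + 2*d < 10)) && 2*d < b && d <= -5))) && ((!(d <= 7 && 3*d < 2*b + 4)) ==> ((20/3)*d <= -11 ==> ((!(2*d < 10)) && 2*d < 0 && d <= -5)))
Before d := 3*b + d: ((3*b + d <= 7 && 7*b + 3*d < 4) ==> ((67/3)*b + (20/3)*d <= -11 ==> ((!(7*b + 2*d < 10)) && 5*b + 2*d < 0 && 3*b + d <= -5))) && ((!(3*b + d <= 7 && 7*b + 3*d < 4)) ==> (20*b + (20/3)*d <= -11 ==> ((!(6*b + 2*d < 10)) && 6*b + 2*d < 0 && 3*b + d <= -5)))
Before assert b == -1 ==> d + 2 > 2*d - 9: (b == -1 ==> d < 11) && ((3*b + d <= 7 && 7*b + 3*d < 4) ==> ((67/3)*b + (20/3)*d <= -11 ==> ((!(7*b + 2*d < 10)) && 5*b + 2*d < 0 && 3*b + d <= -5))) && ((!(3*b + d <= 7 && 7*b + 3*d < 4)) ==> (20*b + (20/3)*d <= -11 ==> ((!(6*b + 2*d < 10)) && 6*b + 2*d < 0 && 3*b + d <= -5)))
The weakest precondition is (b == -1 ==> d < 11) && ((3*b + d <= 7 && 7*b + 3*d < 4) ==> ((67/3)*b + (20/3)*d <= -11 ==> ((!(7*b + 2*d < 10)) && 5*b + 2*d < 0 && 3*b + d <= -5))) && ((!(3*b + d <= 7 && 7*b + 3*d < 4)) ==> (20*b + (20/3)*d <= -11 ==> ((!(6*b + 2*d < 10)) && 6*b + 2*d < 0 && 3*b + d <= -5))).
Check whether ((3*b <= 10 && 7*b < 13) ==> ((67/3)*b <= 9 ==> ((!(7*b < 16)) && 5*b < 6 && 3*b <= -2))) && ((!(3*b <= 10 && 7*b < 13)) ==> (20*b <= 9 ==> ((!(6*b < 16)) && 6*b < 6 && 3*b <= -2))) && d == -3 implies it.
Every state satisfying the precondition satisfies the weakest precondition: the implication holds.
Answer: valid
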